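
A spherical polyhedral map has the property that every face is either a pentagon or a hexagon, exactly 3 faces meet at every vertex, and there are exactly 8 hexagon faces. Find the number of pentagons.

12

Let x be the number of pentagons; then F = 8 + x.
Edge–face incidences: 2E = 6·8 + 5·x = 48 + 5x.
Every vertex has degree 3, so 3V = 2E.
Euler: V − E + F = 2 ⇒ (2E)/3 − E + (8 + x) = 2.
Multiply by 6: 2·(2E) − 3·(2E) + 6·(8 + x) = 12, i.e. 48 + 6x − (48 + 5x) = 12.
Collecting terms: x = 12.
Then 2E = 48 + 5·12 = 108, so E = 54, V = 2E/3 = 36, F = 8 + 12 = 20.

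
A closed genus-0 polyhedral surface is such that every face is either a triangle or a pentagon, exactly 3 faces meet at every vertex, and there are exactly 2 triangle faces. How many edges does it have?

18

Let x be the number of pentagons; then F = 2 + x.
Edge–face incidences: 2E = 3·2 + 5·x = 6 + 5x.
Every vertex has degree 3, so 3V = 2E.
Euler: V − E + F = 2 ⇒ (2E)/3 − E + (2 + x) = 2.
Multiply by 6: 2·(2E) − 3·(2E) + 6·(2 + x) = 12, i.e. 12 + 6x − (6 + 5x) = 12.
Collecting terms: x + 6 = 12, so x = 6.
Then 2E = 6 + 5·6 = 36, so E = 18, V = 2E/3 = 12, F = 2 + 6 = 8.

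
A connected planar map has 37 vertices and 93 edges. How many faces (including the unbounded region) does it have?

58

Euler's formula for a connected plane graph: V − E + F = 2, so F = 2 − 37 + 93 = 58.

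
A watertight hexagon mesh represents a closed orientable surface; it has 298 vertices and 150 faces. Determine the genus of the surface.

Every face is a hexagon, so 2E = 6·150 = 900, giving E = 450.
χ = V − E + F = 298 − 450 + 150 = -2.
For a closed orientable surface χ = 2 − 2g, so g = (2 − (-2))/2 = 2.

2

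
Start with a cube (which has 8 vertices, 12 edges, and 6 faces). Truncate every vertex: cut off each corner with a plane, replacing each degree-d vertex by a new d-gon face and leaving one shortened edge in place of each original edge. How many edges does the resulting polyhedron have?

36

Truncation replaces each original edge-end by a new vertex, so V′ = 2E = 24.
Each original edge survives, and each old vertex of degree d contributes d new edges; summing degrees gives Σd = 2E, so E′ = E + 2E = 3E = 36.
Each original face survives and each original vertex becomes one new face: F′ = F + V = 14.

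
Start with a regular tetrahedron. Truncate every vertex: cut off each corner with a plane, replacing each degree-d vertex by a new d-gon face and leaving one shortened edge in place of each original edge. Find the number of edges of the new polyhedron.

The base solid has V = 4, E = 6, F = 4.
Truncation replaces each original edge-end by a new vertex, so V′ = 2E = 12.
Each original edge survives, and each old vertex of degree d contributes d new edges; summing degrees gives Σd = 2E, so E′ = E + 2E = 3E = 18.
Each original face survives and each original vertex becomes one new face: F′ = F + V = 8.

18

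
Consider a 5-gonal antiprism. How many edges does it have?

An antiprism on an n-gon has two n-gon caps and 2n triangles: V = 2·5 = 10, E = 4·5 = 20, F = 2·5 + 2 = 12.

20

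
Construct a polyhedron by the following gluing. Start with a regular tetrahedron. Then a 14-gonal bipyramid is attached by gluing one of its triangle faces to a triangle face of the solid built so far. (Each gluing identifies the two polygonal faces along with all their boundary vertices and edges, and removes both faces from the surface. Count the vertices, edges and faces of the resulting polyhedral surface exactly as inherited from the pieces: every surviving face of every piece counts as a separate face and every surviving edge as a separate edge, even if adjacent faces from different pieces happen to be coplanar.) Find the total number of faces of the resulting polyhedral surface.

A regular tetrahedron: V=4, E=6, F=4.
Attach a 14-gonal bipyramid (V=16, E=42, F=28) along a 3-gon: merge 3 vertices and 3 edges, delete both glued faces → V=17, E=45, F=30.
Check: V − E + F = 17 − 45 + 30 = 2.

30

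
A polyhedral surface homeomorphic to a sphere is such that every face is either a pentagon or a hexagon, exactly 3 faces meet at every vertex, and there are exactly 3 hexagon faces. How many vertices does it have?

26

Let x be the number of pentagons; then F = 3 + x.
Edge–face incidences: 2E = 6·3 + 5·x = 18 + 5x.
Every vertex has degree 3, so 3V = 2E.
Euler: V − E + F = 2 ⇒ (2E)/3 − E + (3 + x) = 2.
Multiply by 6: 2·(2E) − 3·(2E) + 6·(3 + x) = 12, i.e. 18 + 6x − (18 + 5x) = 12.
Collecting terms: x = 12.
Then 2E = 18 + 5·12 = 78, so E = 39, V = 2E/3 = 26, F = 3 + 12 = 15.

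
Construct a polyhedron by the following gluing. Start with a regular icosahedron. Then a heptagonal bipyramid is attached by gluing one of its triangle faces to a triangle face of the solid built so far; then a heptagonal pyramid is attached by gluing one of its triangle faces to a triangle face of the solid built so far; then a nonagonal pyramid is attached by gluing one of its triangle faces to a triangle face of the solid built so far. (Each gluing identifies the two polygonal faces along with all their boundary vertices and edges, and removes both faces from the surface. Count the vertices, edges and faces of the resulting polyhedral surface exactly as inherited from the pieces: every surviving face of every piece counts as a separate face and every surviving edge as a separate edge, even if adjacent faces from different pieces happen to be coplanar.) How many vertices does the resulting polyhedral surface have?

30

A regular icosahedron: V=12, E=30, F=20.
Attach a heptagonal bipyramid (V=9, E=21, F=14) along a 3-gon: merge 3 vertices and 3 edges, delete both glued faces → V=18, E=48, F=32.
Attach a heptagonal pyramid (V=8, E=14, F=8) along a 3-gon: merge 3 vertices and 3 edges, delete both glued faces → V=23, E=59, F=38.
Attach a nonagonal pyramid (V=10, E=18, F=10) along a 3-gon: merge 3 vertices and 3 edges, delete both glued faces → V=30, E=74, F=46.
Check: V − E + F = 30 − 74 + 46 = 2.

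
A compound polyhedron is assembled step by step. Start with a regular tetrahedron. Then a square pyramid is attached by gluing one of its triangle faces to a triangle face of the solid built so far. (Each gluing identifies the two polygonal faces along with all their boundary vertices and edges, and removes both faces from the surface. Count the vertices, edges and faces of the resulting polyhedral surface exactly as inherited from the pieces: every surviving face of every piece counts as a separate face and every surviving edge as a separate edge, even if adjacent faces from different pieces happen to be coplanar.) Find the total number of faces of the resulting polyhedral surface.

7

A regular tetrahedron: V=4, E=6, F=4.
Attach a square pyramid (V=5, E=8, F=5) along a 3-gon: merge 3 vertices and 3 edges, delete both glued faces → V=6, E=11, F=7.
Check: V − E + F = 6 − 11 + 7 = 2.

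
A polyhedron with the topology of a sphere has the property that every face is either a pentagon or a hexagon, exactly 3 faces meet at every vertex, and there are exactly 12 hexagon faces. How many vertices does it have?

44

Let x be the number of pentagons; then F = 12 + x.
Edge–face incidences: 2E = 6·12 + 5·x = 72 + 5x.
Every vertex has degree 3, so 3V = 2E.
Euler: V − E + F = 2 ⇒ (2E)/3 − E + (12 + x) = 2.
Multiply by 6: 2·(2E) − 3·(2E) + 6·(12 + x) = 12, i.e. 72 + 6x − (72 + 5x) = 12.
Collecting terms: x = 12.
Then 2E = 72 + 5·12 = 132, so E = 66, V = 2E/3 = 44, F = 12 + 12 = 24.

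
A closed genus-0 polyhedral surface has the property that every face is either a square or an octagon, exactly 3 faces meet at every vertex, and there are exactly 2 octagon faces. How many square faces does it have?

8

Let x be the number of squares; then F = 2 + x.
Edge–face incidences: 2E = 8·2 + 4·x = 16 + 4x.
Every vertex has degree 3, so 3V = 2E.
Euler: V − E + F = 2 ⇒ (2E)/3 − E + (2 + x) = 2.
Multiply by 6: 2·(2E) − 3·(2E) + 6·(2 + x) = 12, i.e. 12 + 6x − (16 + 4x) = 12.
Collecting terms: 2x − 4 = 12, so 2x = 16, so x = 8.
Then 2E = 16 + 4·8 = 48, so E = 24, V = 2E/3 = 16, F = 2 + 8 = 10.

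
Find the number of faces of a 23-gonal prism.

A prism on an n-gon has two n-gon bases and n rectangular sides: V = 2·23 = 46, E = 3·23 = 69, F = 23 + 2 = 25.

25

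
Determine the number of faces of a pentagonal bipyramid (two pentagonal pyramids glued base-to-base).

10

A bipyramid over an n-gon has 2n triangular faces and n + 2 vertices: V = 5 + 2 = 7, E = 3·5 = 15, F = 2·5 = 10.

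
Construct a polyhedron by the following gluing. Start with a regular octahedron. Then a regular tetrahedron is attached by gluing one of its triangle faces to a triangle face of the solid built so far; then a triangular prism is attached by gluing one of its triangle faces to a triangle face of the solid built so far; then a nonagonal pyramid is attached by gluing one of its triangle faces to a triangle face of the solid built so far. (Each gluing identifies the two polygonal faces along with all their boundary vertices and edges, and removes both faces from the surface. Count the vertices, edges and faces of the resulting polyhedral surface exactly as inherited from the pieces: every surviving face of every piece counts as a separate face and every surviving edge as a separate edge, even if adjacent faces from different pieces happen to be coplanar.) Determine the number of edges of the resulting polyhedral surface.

36

A regular octahedron: V=6, E=12, F=8.
Attach a regular tetrahedron (V=4, E=6, F=4) along a 3-gon: merge 3 vertices and 3 edges, delete both glued faces → V=7, E=15, F=10.
Attach a triangular prism (V=6, E=9, F=5) along a 3-gon: merge 3 vertices and 3 edges, delete both glued faces → V=10, E=21, F=13.
Attach a nonagonal pyramid (V=10, E=18, F=10) along a 3-gon: merge 3 vertices and 3 edges, delete both glued faces → V=17, E=36, F=21.
Check: V − E + F = 17 − 36 + 21 = 2.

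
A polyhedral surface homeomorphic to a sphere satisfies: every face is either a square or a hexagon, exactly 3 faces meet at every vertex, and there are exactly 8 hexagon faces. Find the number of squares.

6

Let x be the number of squares; then F = 8 + x.
Edge–face incidences: 2E = 6·8 + 4·x = 48 + 4x.
Every vertex has degree 3, so 3V = 2E.
Euler: V − E + F = 2 ⇒ (2E)/3 − E + (8 + x) = 2.
Multiply by 6: 2·(2E) − 3·(2E) + 6·(8 + x) = 12, i.e. 48 + 6x − (48 + 4x) = 12.
Collecting terms: 2x = 12, so x = 6.
Then 2E = 48 + 4·6 = 72, so E = 36, V = 2E/3 = 24, F = 8 + 6 = 14.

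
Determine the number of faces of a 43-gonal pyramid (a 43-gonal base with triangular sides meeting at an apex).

A pyramid on an n-gon base has one n-gon and n triangles: V = 43 + 1 = 44, E = 2·43 = 86, F = 43 + 1 = 44.

44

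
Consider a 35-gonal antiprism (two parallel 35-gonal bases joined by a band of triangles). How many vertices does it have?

An antiprism on an n-gon has two n-gon caps and 2n triangles: V = 2·35 = 70, E = 4·35 = 140, F = 2·35 + 2 = 72.

70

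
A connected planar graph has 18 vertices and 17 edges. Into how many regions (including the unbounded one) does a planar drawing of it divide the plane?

1

Euler's formula for a connected plane graph: V − E + F = 2, so F = 2 − 18 + 17 = 1.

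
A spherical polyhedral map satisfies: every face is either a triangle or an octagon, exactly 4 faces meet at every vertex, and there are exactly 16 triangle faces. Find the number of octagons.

2

Let x be the number of octagons; then F = 16 + x.
Edge–face incidences: 2E = 3·16 + 8·x = 48 + 8x.
Every vertex has degree 4, so 4V = 2E.
Euler: V − E + F = 2 ⇒ (2E)/4 − E + (16 + x) = 2.
Multiply by 8: 2·(2E) − 4·(2E) + 8·(16 + x) = 16, i.e. 128 + 8x − 2·(48 + 8x) = 16.
Collecting terms: −8x + 32 = 16, so −8x = −16, so x = 2.
Then 2E = 48 + 8·2 = 64, so E = 32, V = 2E/4 = 16, F = 16 + 2 = 18.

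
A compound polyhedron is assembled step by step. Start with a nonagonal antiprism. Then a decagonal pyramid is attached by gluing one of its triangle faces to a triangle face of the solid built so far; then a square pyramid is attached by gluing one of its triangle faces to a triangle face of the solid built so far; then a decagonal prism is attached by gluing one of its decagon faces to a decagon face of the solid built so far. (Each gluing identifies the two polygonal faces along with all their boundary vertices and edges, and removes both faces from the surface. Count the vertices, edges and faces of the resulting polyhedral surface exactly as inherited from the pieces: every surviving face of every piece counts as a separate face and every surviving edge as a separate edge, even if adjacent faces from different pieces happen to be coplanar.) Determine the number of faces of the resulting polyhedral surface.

42

A nonagonal antiprism: V=18, E=36, F=20.
Attach a decagonal pyramid (V=11, E=20, F=11) along a 3-gon: merge 3 vertices and 3 edges, delete both glued faces → V=26, E=53, F=29.
Attach a square pyramid (V=5, E=8, F=5) along a 3-gon: merge 3 vertices and 3 edges, delete both glued faces → V=28, E=58, F=32.
Attach a decagonal prism (V=20, E=30, F=12) along a 10-gon: merge 10 vertices and 10 edges, delete both glued faces → V=38, E=78, F=42.
Check: V − E + F = 38 − 78 + 42 = 2.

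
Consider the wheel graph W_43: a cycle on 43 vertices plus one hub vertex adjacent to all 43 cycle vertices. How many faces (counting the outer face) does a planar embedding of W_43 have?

W_43 has V = 43 + 1 = 44 vertices and E = 2·43 = 86 edges.
By Euler's formula F = 2 − V + E = 2 − 44 + 86 = 44.

44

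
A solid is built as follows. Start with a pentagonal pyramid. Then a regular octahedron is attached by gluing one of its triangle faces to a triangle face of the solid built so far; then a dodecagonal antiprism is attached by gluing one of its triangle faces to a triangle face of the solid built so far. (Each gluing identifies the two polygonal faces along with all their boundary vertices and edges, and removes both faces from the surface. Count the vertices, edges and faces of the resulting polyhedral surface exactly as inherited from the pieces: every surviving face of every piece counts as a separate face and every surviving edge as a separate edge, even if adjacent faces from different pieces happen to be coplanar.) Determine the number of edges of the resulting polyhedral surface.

64

A pentagonal pyramid: V=6, E=10, F=6.
Attach a regular octahedron (V=6, E=12, F=8) along a 3-gon: merge 3 vertices and 3 edges, delete both glued faces → V=9, E=19, F=12.
Attach a dodecagonal antiprism (V=24, E=48, F=26) along a 3-gon: merge 3 vertices and 3 edges, delete both glued faces → V=30, E=64, F=36.
Check: V − E + F = 30 − 64 + 36 = 2.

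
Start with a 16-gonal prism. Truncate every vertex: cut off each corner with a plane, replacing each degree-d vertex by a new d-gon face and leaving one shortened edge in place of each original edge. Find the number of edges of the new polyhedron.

The base solid has V = 32, E = 48, F = 18.
Truncation replaces each original edge-end by a new vertex, so V′ = 2E = 96.
Each original edge survives, and each old vertex of degree d contributes d new edges; summing degrees gives Σd = 2E, so E′ = E + 2E = 3E = 144.
Each original face survives and each original vertex becomes one new face: F′ = F + V = 50.

144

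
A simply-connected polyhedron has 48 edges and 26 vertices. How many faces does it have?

Here V − E + F = 2.
F = 2 − V + E = 2 − 26 + 48 = 24.

24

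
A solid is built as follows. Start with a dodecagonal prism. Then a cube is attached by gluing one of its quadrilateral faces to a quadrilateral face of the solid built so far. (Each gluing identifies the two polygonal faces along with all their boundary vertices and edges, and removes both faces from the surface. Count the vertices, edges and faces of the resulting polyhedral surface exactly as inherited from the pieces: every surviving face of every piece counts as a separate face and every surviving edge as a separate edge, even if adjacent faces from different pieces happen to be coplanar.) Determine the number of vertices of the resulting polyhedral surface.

A dodecagonal prism: V=24, E=36, F=14.
Attach a cube (V=8, E=12, F=6) along a 4-gon: merge 4 vertices and 4 edges, delete both glued faces → V=28, E=44, F=18.
Check: V − E + F = 28 − 44 + 18 = 2.

28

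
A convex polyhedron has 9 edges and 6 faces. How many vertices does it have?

5

Here V − E + F = 2.
V = 2 + E − F = 2 + 9 − 6 = 5.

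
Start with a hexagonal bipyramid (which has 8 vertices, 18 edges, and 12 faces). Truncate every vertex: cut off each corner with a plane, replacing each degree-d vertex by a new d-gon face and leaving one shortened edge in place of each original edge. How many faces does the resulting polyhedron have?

Truncation replaces each original edge-end by a new vertex, so V′ = 2E = 36.
Each original edge survives, and each old vertex of degree d contributes d new edges; summing degrees gives Σd = 2E, so E′ = E + 2E = 3E = 54.
Each original face survives and each original vertex becomes one new face: F′ = F + V = 20.

20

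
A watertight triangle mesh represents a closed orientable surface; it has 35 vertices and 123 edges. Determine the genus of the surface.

Every face is a triangle and each edge borders two faces, so 3F = 2·123, giving F = 82.
χ = V − E + F = 35 − 123 + 82 = -6.
For a closed orientable surface χ = 2 − 2g, so g = (2 − (-6))/2 = 4.

4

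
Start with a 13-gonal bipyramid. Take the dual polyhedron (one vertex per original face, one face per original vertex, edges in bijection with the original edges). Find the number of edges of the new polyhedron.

The base solid has V = 15, E = 39, F = 26.
The dual swaps V and F and preserves E: V′ = F = 26, E′ = E = 39, F′ = V = 15.

39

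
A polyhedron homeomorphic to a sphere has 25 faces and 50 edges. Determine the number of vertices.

27

Here V − E + F = 2.
V = 2 + E − F = 2 + 50 − 25 = 27.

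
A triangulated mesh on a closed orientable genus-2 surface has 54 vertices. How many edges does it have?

χ = 2 − 2·2 = -2, and every face is a triangle so 3F = 2E.
V − E + F = -2 with E = 3F/2 gives 54 − (3/2 − 1)·F = -2, so F = 112 and E = 168.

168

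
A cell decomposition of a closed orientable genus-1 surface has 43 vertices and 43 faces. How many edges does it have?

For a closed orientable surface of genus 1, χ = 2 − 2·1 = 0.
E = V + F − (0) = 43 + 43 − (0) = 86.

86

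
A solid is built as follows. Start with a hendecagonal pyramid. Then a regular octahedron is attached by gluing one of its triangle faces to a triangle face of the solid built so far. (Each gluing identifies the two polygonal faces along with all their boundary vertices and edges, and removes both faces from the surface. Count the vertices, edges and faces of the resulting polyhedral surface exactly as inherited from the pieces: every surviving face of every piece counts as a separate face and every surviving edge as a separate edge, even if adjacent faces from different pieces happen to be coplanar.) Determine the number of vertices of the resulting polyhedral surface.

15

A hendecagonal pyramid: V=12, E=22, F=12.
Attach a regular octahedron (V=6, E=12, F=8) along a 3-gon: merge 3 vertices and 3 edges, delete both glued faces → V=15, E=31, F=18.
Check: V − E + F = 15 − 31 + 18 = 2.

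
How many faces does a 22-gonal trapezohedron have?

The n-trapezohedron (dual of the n-antiprism) has V = 2·22 + 2 = 46, E = 4·22 = 88, F = 2·22 = 44.

44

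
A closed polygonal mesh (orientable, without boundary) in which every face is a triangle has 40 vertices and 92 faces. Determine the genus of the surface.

Every face is a triangle, so 2E = 3·92 = 276, giving E = 138.
χ = V − E + F = 40 − 138 + 92 = -6.
For a closed orientable surface χ = 2 − 2g, so g = (2 − (-6))/2 = 4.

4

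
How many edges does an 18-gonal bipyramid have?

A bipyramid over an n-gon has 2n triangular faces and n + 2 vertices: V = 18 + 2 = 20, E = 3·18 = 54, F = 2·18 = 36.

54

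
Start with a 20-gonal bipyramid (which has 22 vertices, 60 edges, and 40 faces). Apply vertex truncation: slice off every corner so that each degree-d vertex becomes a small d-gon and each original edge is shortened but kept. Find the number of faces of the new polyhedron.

62

Truncation replaces each original edge-end by a new vertex, so V′ = 2E = 120.
Each original edge survives, and each old vertex of degree d contributes d new edges; summing degrees gives Σd = 2E, so E′ = E + 2E = 3E = 180.
Each original face survives and each original vertex becomes one new face: F′ = F + V = 62.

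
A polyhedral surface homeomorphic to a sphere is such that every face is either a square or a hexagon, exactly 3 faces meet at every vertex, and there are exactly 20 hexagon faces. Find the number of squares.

6

Let x be the number of squares; then F = 20 + x.
Edge–face incidences: 2E = 6·20 + 4·x = 120 + 4x.
Every vertex has degree 3, so 3V = 2E.
Euler: V − E + F = 2 ⇒ (2E)/3 − E + (20 + x) = 2.
Multiply by 6: 2·(2E) − 3·(2E) + 6·(20 + x) = 12, i.e. 120 + 6x − (120 + 4x) = 12.
Collecting terms: 2x = 12, so x = 6.
Then 2E = 120 + 4·6 = 144, so E = 72, V = 2E/3 = 48, F = 20 + 6 = 26.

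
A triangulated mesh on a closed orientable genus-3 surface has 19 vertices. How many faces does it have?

χ = 2 − 2·3 = -4, and every face is a triangle so 3F = 2E.
V − E + F = -4 with E = 3F/2 gives 19 − (3/2 − 1)·F = -4, so F = 46 and E = 69.

46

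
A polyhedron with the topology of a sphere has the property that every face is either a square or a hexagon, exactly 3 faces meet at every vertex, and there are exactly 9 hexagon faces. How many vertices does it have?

26

Let x be the number of squares; then F = 9 + x.
Edge–face incidences: 2E = 6·9 + 4·x = 54 + 4x.
Every vertex has degree 3, so 3V = 2E.
Euler: V − E + F = 2 ⇒ (2E)/3 − E + (9 + x) = 2.
Multiply by 6: 2·(2E) − 3·(2E) + 6·(9 + x) = 12, i.e. 54 + 6x − (54 + 4x) = 12.
Collecting terms: 2x = 12, so x = 6.
Then 2E = 54 + 4·6 = 78, so E = 39, V = 2E/3 = 26, F = 9 + 6 = 15.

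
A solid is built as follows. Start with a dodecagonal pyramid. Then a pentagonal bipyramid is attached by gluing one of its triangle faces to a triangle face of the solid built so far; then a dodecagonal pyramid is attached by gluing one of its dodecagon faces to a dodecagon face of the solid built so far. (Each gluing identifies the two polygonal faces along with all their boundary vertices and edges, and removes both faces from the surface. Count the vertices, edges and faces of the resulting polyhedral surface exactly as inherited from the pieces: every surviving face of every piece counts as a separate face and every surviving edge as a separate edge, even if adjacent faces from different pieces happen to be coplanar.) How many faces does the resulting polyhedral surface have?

A dodecagonal pyramid: V=13, E=24, F=13.
Attach a pentagonal bipyramid (V=7, E=15, F=10) along a 3-gon: merge 3 vertices and 3 edges, delete both glued faces → V=17, E=36, F=21.
Attach a dodecagonal pyramid (V=13, E=24, F=13) along a 12-gon: merge 12 vertices and 12 edges, delete both glued faces → V=18, E=48, F=32.
Check: V − E + F = 18 − 48 + 32 = 2.

32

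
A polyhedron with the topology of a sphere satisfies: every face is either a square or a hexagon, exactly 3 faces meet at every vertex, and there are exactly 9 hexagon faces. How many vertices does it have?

26

Let x be the number of squares; then F = 9 + x.
Edge–face incidences: 2E = 6·9 + 4·x = 54 + 4x.
Every vertex has degree 3, so 3V = 2E.
Euler: V − E + F = 2 ⇒ (2E)/3 − E + (9 + x) = 2.
Multiply by 6: 2·(2E) − 3·(2E) + 6·(9 + x) = 12, i.e. 54 + 6x − (54 + 4x) = 12.
Collecting terms: 2x = 12, so x = 6.
Then 2E = 54 + 4·6 = 78, so E = 39, V = 2E/3 = 26, F = 9 + 6 = 15.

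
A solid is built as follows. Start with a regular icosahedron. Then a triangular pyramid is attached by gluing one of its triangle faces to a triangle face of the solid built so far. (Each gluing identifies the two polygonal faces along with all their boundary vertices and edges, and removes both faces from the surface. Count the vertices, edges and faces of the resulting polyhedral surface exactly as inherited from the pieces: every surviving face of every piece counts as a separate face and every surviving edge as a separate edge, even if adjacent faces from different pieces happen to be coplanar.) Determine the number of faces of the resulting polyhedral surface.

A regular icosahedron: V=12, E=30, F=20.
Attach a triangular pyramid (V=4, E=6, F=4) along a 3-gon: merge 3 vertices and 3 edges, delete both glued faces → V=13, E=33, F=22.
Check: V − E + F = 13 − 33 + 22 = 2.

22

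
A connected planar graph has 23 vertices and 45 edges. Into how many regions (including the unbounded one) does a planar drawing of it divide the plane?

Euler's formula for a connected plane graph: V − E + F = 2, so F = 2 − 23 + 45 = 24.

24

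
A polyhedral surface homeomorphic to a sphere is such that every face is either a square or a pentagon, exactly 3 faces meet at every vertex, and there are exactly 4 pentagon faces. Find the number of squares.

4

Let x be the number of squares; then F = 4 + x.
Edge–face incidences: 2E = 5·4 + 4·x = 20 + 4x.
Every vertex has degree 3, so 3V = 2E.
Euler: V − E + F = 2 ⇒ (2E)/3 − E + (4 + x) = 2.
Multiply by 6: 2·(2E) − 3·(2E) + 6·(4 + x) = 12, i.e. 24 + 6x − (20 + 4x) = 12.
Collecting terms: 2x + 4 = 12, so 2x = 8, so x = 4.
Then 2E = 20 + 4·4 = 36, so E = 18, V = 2E/3 = 12, F = 4 + 4 = 8.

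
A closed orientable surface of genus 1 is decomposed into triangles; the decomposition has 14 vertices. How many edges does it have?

χ = 2 − 2·1 = 0, and every face is a triangle so 3F = 2E.
V − E + F = 0 with E = 3F/2 gives 14 − (3/2 − 1)·F = 0, so F = 28 and E = 42.

42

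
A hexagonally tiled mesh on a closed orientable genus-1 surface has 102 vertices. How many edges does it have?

χ = 2 − 2·1 = 0, and every face is a hexagon so 6F = 2E.
V − E + F = 0 with E = 6F/2 gives 102 − (6/2 − 1)·F = 0, so F = 51 and E = 153.

153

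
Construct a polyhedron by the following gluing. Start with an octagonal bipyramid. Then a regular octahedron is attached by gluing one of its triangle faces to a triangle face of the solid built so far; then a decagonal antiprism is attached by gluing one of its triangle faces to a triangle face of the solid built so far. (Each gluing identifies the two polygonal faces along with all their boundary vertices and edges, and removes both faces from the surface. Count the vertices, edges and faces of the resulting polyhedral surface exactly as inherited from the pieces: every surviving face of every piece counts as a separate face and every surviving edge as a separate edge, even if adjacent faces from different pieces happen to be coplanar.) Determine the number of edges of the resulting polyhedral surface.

70

An octagonal bipyramid: V=10, E=24, F=16.
Attach a regular octahedron (V=6, E=12, F=8) along a 3-gon: merge 3 vertices and 3 edges, delete both glued faces → V=13, E=33, F=22.
Attach a decagonal antiprism (V=20, E=40, F=22) along a 3-gon: merge 3 vertices and 3 edges, delete both glued faces → V=30, E=70, F=42.
Check: V − E + F = 30 − 70 + 42 = 2.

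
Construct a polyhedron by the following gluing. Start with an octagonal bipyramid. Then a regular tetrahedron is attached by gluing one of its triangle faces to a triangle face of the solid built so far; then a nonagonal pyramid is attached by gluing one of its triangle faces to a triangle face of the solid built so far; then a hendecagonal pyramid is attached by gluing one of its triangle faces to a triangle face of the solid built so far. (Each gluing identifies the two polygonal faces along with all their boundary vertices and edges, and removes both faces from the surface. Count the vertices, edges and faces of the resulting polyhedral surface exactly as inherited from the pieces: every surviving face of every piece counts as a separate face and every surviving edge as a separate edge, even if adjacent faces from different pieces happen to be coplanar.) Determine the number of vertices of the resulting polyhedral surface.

27

An octagonal bipyramid: V=10, E=24, F=16.
Attach a regular tetrahedron (V=4, E=6, F=4) along a 3-gon: merge 3 vertices and 3 edges, delete both glued faces → V=11, E=27, F=18.
Attach a nonagonal pyramid (V=10, E=18, F=10) along a 3-gon: merge 3 vertices and 3 edges, delete both glued faces → V=18, E=42, F=26.
Attach a hendecagonal pyramid (V=12, E=22, F=12) along a 3-gon: merge 3 vertices and 3 edges, delete both glued faces → V=27, E=61, F=36.
Check: V − E + F = 27 − 61 + 36 = 2.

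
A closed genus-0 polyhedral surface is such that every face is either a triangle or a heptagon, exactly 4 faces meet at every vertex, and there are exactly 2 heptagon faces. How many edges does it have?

Let x be the number of triangles; then F = 2 + x.
Edge–face incidences: 2E = 7·2 + 3·x = 14 + 3x.
Every vertex has degree 4, so 4V = 2E.
Euler: V − E + F = 2 ⇒ (2E)/4 − E + (2 + x) = 2.
Multiply by 8: 2·(2E) − 4·(2E) + 8·(2 + x) = 16, i.e. 16 + 8x − 2·(14 + 3x) = 16.
Collecting terms: 2x − 12 = 16, so 2x = 28, so x = 14.
Then 2E = 14 + 3·14 = 56, so E = 28, V = 2E/4 = 14, F = 2 + 14 = 16.

28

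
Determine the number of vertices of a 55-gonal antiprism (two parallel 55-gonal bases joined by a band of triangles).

An antiprism on an n-gon has two n-gon caps and 2n triangles: V = 2·55 = 110, E = 4·55 = 220, F = 2·55 + 2 = 112.

110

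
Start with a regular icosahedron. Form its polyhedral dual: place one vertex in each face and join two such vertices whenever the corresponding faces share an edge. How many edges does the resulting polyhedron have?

30

The base solid has V = 12, E = 30, F = 20.
The dual swaps V and F and preserves E: V′ = F = 20, E′ = E = 30, F′ = V = 12.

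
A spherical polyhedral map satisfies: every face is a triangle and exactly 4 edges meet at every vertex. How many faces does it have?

Each face has 3 edges and each edge borders two faces, so 2E = 3F.
Each vertex has degree 4, so 4V = 2E and hence V = 3F/4.
Euler: V − E + F = 2 ⇒ (3F/4) − (3F/2) + F = 2.
Multiply by 8: (6 − 12 + 8)F = 16, i.e. 2F = 16.
So F = 8, E = 3·8/2 = 12, V = 3·8/4 = 6.

8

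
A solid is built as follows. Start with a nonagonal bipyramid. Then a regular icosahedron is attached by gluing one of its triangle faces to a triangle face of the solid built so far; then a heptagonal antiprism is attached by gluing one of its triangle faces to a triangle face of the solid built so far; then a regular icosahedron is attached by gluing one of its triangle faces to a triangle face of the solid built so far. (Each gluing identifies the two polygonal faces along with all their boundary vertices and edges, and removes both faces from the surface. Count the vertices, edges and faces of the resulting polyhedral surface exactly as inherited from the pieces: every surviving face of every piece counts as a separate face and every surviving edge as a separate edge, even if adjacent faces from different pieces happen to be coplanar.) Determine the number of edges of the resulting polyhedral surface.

A nonagonal bipyramid: V=11, E=27, F=18.
Attach a regular icosahedron (V=12, E=30, F=20) along a 3-gon: merge 3 vertices and 3 edges, delete both glued faces → V=20, E=54, F=36.
Attach a heptagonal antiprism (V=14, E=28, F=16) along a 3-gon: merge 3 vertices and 3 edges, delete both glued faces → V=31, E=79, F=50.
Attach a regular icosahedron (V=12, E=30, F=20) along a 3-gon: merge 3 vertices and 3 edges, delete both glued faces → V=40, E=106, F=68.
Check: V − E + F = 40 − 106 + 68 = 2.

106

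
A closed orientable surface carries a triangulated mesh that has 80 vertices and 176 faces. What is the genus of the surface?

Every face is a triangle, so 2E = 3·176 = 528, giving E = 264.
χ = V − E + F = 80 − 264 + 176 = -8.
For a closed orientable surface χ = 2 − 2g, so g = (2 − (-8))/2 = 5.

5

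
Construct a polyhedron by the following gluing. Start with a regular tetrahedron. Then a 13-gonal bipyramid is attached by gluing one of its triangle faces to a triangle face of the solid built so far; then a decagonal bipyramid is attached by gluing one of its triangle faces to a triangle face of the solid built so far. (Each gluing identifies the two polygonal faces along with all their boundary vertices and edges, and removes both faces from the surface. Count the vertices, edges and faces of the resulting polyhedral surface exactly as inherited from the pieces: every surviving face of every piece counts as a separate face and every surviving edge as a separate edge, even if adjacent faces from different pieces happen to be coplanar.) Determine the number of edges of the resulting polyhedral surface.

69

A regular tetrahedron: V=4, E=6, F=4.
Attach a 13-gonal bipyramid (V=15, E=39, F=26) along a 3-gon: merge 3 vertices and 3 edges, delete both glued faces → V=16, E=42, F=28.
Attach a decagonal bipyramid (V=12, E=30, F=20) along a 3-gon: merge 3 vertices and 3 edges, delete both glued faces → V=25, E=69, F=46.
Check: V − E + F = 25 − 69 + 46 = 2.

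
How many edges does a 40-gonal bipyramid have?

A bipyramid over an n-gon has 2n triangular faces and n + 2 vertices: V = 40 + 2 = 42, E = 3·40 = 120, F = 2·40 = 80.
Check: V − E + F = 42 − 120 + 80 = 2.

120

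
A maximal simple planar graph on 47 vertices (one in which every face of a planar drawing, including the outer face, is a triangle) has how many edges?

135

In a plane triangulation 3F = 2E and V − E + F = 2, so E = 3V − 6 = 3·47 − 6 = 135.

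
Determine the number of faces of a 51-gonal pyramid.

A pyramid on an n-gon base has one n-gon and n triangles: V = 51 + 1 = 52, E = 2·51 = 102, F = 51 + 1 = 52.

52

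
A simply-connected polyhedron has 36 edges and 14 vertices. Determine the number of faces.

Here V − E + F = 2.
F = 2 − V + E = 2 − 14 + 36 = 24.

24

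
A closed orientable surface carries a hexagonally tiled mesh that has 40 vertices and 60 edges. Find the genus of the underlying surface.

Every face is a hexagon and each edge borders two faces, so 6F = 2·60, giving F = 20.
χ = V − E + F = 40 − 60 + 20 = 0.
For a closed orientable surface χ = 2 − 2g, so g = (2 − (0))/2 = 1.

1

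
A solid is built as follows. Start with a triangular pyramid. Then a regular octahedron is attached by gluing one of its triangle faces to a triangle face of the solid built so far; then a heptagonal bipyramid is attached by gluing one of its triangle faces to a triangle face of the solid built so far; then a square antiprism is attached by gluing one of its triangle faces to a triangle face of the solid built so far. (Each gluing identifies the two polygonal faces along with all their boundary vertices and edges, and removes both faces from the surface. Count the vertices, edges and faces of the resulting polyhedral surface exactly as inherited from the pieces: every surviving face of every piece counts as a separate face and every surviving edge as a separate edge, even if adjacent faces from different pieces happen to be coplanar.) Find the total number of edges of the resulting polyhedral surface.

A triangular pyramid: V=4, E=6, F=4.
Attach a regular octahedron (V=6, E=12, F=8) along a 3-gon: merge 3 vertices and 3 edges, delete both glued faces → V=7, E=15, F=10.
Attach a heptagonal bipyramid (V=9, E=21, F=14) along a 3-gon: merge 3 vertices and 3 edges, delete both glued faces → V=13, E=33, F=22.
Attach a square antiprism (V=8, E=16, F=10) along a 3-gon: merge 3 vertices and 3 edges, delete both glued faces → V=18, E=46, F=30.
Check: V − E + F = 18 − 46 + 30 = 2.

46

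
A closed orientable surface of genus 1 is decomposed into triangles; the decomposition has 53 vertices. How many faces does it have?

106

χ = 2 − 2·1 = 0, and every face is a triangle so 3F = 2E.
V − E + F = 0 with E = 3F/2 gives 53 − (3/2 − 1)·F = 0, so F = 106 and E = 159.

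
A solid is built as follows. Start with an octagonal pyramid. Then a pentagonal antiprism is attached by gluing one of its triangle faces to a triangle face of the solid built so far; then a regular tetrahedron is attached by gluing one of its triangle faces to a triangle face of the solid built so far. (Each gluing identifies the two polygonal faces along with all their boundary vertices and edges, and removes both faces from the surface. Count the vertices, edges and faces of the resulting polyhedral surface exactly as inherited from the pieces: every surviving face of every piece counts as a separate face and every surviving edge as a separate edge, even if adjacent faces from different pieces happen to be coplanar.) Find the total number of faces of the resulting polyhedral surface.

An octagonal pyramid: V=9, E=16, F=9.
Attach a pentagonal antiprism (V=10, E=20, F=12) along a 3-gon: merge 3 vertices and 3 edges, delete both glued faces → V=16, E=33, F=19.
Attach a regular tetrahedron (V=4, E=6, F=4) along a 3-gon: merge 3 vertices and 3 edges, delete both glued faces → V=17, E=36, F=21.
Check: V − E + F = 17 − 36 + 21 = 2.

21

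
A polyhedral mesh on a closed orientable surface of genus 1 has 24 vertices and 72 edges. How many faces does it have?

For a closed orientable surface of genus 1, χ = 2 − 2·1 = 0.
F = 0 − V + E = 0 − 24 + 72 = 48.

48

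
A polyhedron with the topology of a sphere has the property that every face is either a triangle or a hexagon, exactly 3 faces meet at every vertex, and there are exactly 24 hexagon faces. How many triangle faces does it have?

Let x be the number of triangles; then F = 24 + x.
Edge–face incidences: 2E = 6·24 + 3·x = 144 + 3x.
Every vertex has degree 3, so 3V = 2E.
Euler: V − E + F = 2 ⇒ (2E)/3 − E + (24 + x) = 2.
Multiply by 6: 2·(2E) − 3·(2E) + 6·(24 + x) = 12, i.e. 144 + 6x − (144 + 3x) = 12.
Collecting terms: 3x = 12, so x = 4.
Then 2E = 144 + 3·4 = 156, so E = 78, V = 2E/3 = 52, F = 24 + 4 = 28.

4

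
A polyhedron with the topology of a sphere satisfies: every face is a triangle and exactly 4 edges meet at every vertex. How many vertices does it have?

Each face has 3 edges and each edge borders two faces, so 2E = 3F.
Each vertex has degree 4, so 4V = 2E and hence V = 3F/4.
Euler: V − E + F = 2 ⇒ (3F/4) − (3F/2) + F = 2.
Multiply by 8: (6 − 12 + 8)F = 16, i.e. 2F = 16.
So F = 8, E = 3·8/2 = 12, V = 3·8/4 = 6.

6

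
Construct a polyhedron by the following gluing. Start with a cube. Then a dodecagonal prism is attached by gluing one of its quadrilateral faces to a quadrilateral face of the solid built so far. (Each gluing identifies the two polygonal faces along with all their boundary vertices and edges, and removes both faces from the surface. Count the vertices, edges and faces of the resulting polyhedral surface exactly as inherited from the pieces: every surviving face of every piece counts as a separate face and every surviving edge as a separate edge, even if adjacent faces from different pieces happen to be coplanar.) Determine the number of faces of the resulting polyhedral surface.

A cube: V=8, E=12, F=6.
Attach a dodecagonal prism (V=24, E=36, F=14) along a 4-gon: merge 4 vertices and 4 edges, delete both glued faces → V=28, E=44, F=18.
Check: V − E + F = 28 − 44 + 18 = 2.

18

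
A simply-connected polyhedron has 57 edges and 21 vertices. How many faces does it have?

38

Here V − E + F = 2.
F = 2 − V + E = 2 − 21 + 57 = 38.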